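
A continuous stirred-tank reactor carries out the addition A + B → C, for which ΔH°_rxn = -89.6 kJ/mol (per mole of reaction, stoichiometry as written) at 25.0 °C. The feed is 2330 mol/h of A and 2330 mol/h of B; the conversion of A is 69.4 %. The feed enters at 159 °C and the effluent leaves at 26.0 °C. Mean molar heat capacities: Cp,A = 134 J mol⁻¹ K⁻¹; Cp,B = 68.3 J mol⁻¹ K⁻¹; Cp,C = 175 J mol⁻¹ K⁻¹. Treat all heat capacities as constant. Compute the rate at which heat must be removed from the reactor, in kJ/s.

Q_out = 57.7 kJ/s

Extent of reaction ξ = 0.694 × 2330 = 1617 mol/h
Reaction term: ξ·ΔH°_rxn = 1617 × -89.6 = -144880 kJ/h
Sensible, feed 159→25 °C: -63162 kJ/h
Outlet flows (mol/h): A 712.98, B 712.98, C 1617
Sensible, products 25→26.0 °C: 427.21 kJ/h
Q = ΔH = -207620 kJ/h = -57.672 kW
Heat removed = 57.672 kJ/s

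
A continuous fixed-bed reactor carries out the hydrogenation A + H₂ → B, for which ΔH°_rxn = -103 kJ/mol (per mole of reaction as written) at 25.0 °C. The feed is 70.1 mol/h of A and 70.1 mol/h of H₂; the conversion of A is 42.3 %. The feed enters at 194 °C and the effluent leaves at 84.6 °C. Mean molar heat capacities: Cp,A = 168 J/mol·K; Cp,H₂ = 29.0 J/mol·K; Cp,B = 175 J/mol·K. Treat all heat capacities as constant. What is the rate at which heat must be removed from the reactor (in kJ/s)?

Extent of reaction ξ = 0.423 × 70.1 = 29.652 mol/h
Reaction term: ξ·ΔH°_rxn = 29.652 × -103 = -3054.2 kJ/h
Sensible, feed 194→25 °C: -2333.8 kJ/h
Outlet flows (mol/h): A 40.448, H₂ 40.448, B 29.652
Sensible, products 25→84.6 °C: 784.18 kJ/h
Q = ΔH = -4603.8 kJ/h = -1.2788 kW
Heat removed = 1.2788 kJ/s

Q_out = 1.28 kJ/s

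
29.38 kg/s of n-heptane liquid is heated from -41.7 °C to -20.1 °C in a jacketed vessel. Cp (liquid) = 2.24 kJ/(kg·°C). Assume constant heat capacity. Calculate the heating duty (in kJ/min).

Q = ṁ·Cp·ΔT = 29.38 × 2.24 × (-20.1 − -41.7) = 1421.5 kJ/s
Heating duty = 85291 kJ/min

Q = 85300 kJ/min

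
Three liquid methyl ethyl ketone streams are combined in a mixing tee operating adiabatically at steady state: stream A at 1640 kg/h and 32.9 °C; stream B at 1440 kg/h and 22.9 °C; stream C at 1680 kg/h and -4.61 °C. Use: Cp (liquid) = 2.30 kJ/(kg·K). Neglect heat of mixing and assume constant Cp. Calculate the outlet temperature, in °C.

Adiabatic, steady state ⇒ Σ ṁᵢCp,ᵢ(T_out − Tᵢ) = 0
T_out = Σ ṁᵢCp,ᵢTᵢ / Σ ṁᵢCp,ᵢ
      = 182130 / 10948 = 16.636 °C

T_out = 16.6 °C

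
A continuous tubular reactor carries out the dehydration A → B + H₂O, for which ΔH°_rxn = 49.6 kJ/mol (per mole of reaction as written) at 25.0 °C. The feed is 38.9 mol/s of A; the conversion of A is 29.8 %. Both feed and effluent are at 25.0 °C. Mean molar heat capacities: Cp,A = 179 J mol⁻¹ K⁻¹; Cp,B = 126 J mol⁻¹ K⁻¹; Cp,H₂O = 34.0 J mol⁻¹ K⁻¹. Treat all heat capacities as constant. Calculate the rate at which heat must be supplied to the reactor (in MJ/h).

Extent of reaction ξ = 0.298 × 38.9 = 11.592 mol/s
Reaction term: ξ·ΔH°_rxn = 11.592 × 49.6 = 574.97 kJ/s
Q = ΔH = 574.97 kJ/s = 574.97 kW
Heat supplied = 2069.9 MJ/h

Q_in = 2070 MJ/h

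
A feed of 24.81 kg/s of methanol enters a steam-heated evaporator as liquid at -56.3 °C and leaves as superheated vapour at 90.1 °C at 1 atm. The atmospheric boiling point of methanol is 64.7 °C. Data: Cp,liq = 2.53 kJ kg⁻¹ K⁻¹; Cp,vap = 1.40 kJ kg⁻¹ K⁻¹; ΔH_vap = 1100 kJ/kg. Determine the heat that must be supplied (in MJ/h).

liquid -56.3→64.7 °C: 306.13 kJ/kg
vaporisation at 64.7 °C: 1100 kJ/kg
vapour 64.7→90.1 °C: 35.56 kJ/kg
Δh = 306.13 + 1100 + 35.56 = 1441.7 kJ/kg
Q = ṁ·Δh = 24.81 kg/s × 1441.7 kJ/kg = 35768 kJ/s
|Q| = 35768 kW = 128770 MJ/h

Q = 129000 MJ/h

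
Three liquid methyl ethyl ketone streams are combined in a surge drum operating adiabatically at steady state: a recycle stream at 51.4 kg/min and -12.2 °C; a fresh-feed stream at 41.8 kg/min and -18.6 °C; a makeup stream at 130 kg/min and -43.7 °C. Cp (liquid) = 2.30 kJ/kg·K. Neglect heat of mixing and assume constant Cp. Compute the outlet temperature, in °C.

T_out = -31.7 °C

No heat crosses the boundary, so H_out = H_in.
T_out = Σ ṁᵢCp,ᵢTᵢ / Σ ṁᵢCp,ᵢ
      = -16297 / 513.36 = -31.745 °C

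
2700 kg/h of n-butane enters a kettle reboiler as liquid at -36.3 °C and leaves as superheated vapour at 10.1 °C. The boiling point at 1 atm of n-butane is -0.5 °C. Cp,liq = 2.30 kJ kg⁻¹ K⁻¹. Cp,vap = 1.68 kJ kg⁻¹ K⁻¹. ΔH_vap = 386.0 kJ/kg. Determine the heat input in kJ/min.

Q = 21900 kJ/min

liquid -36.3→-0.5 °C: 82.34 kJ/kg
vaporisation at -0.5 °C: 386 kJ/kg
vapour -0.5→10.1 °C: 17.808 kJ/kg
Δh = 82.34 + 386 + 17.808 = 486.15 kJ/kg
Q = ṁ·Δh = 2700 kg/h × 486.15 kJ/kg = 1.3126e+06 kJ/h
|Q| = 364.61 kW = 21877 kJ/min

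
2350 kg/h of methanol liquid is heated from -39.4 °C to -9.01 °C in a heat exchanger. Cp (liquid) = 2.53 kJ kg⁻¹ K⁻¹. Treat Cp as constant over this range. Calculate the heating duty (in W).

Q = 50200 W

Q = ṁ·Cp·ΔT = 2350 × 2.53 × (-9.01 − -39.4) = 180680 kJ/h
Converting: 180680 / 3600 s = 50.19 kW
Heating duty = 50190 W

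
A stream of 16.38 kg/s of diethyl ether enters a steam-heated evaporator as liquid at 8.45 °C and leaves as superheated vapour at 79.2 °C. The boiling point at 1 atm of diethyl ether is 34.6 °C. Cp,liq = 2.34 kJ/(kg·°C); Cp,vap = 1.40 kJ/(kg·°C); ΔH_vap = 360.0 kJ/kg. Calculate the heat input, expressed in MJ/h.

liquid 8.45→34.6 °C: 61.191 kJ/kg
vaporisation at 34.6 °C: 360 kJ/kg
vapour 34.6→79.2 °C: 62.44 kJ/kg
Δh = 61.191 + 360 + 62.44 = 483.63 kJ/kg
Q = ṁ·Δh = 16.38 kg/s × 483.63 kJ/kg = 7921.9 kJ/s
|Q| = 7921.9 kW = 28519 MJ/h

Q = 28500 MJ/h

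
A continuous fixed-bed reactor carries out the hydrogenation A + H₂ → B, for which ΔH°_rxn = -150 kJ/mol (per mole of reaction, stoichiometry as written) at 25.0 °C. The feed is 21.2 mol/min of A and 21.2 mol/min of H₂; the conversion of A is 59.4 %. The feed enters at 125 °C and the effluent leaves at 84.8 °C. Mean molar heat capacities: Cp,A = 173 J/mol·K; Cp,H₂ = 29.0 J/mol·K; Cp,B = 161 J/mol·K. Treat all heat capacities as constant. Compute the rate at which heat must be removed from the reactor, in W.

Q_out = 34900 W

Extent of reaction ξ = 0.594 × 21.2 = 12.593 mol/min
Reaction term: ξ·ΔH°_rxn = 12.593 × -150 = -1888.9 kJ/min
Sensible, feed 125→25 °C: -428.24 kJ/min
Outlet flows (mol/min): A 8.6072, H₂ 8.6072, B 12.593
Sensible, products 25→84.8 °C: 225.21 kJ/min
Q = ΔH = -2091.9 kJ/min = -34.866 kW
Heat removed = 34866 W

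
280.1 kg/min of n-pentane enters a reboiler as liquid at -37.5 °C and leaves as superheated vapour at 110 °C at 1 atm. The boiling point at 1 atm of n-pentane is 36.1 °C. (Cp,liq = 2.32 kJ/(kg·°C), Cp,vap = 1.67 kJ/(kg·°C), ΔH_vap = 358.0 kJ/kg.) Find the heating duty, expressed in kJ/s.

Q = 3040 kJ/s

liquid -37.5→36.1 °C: 170.75 kJ/kg
vaporisation at 36.1 °C: 358 kJ/kg
vapour 36.1→110 °C: 123.41 kJ/kg
Δh = 170.75 + 358 + 123.41 = 652.16 kJ/kg
Q = ṁ·Δh = 280.1 kg/min × 652.16 kJ/kg = 182670 kJ/min
|Q| = 3044.5 kW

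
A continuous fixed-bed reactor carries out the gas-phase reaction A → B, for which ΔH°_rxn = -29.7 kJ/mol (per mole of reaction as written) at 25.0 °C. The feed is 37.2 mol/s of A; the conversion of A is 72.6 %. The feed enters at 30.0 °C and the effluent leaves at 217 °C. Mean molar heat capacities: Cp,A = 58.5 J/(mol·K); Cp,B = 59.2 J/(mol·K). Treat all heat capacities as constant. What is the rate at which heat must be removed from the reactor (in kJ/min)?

Extent of reaction ξ = 0.726 × 37.2 = 27.007 mol/s
Reaction term: ξ·ΔH°_rxn = 27.007 × -29.7 = -802.11 kJ/s
Sensible, feed 30.0→25 °C: -10.881 kJ/s
Outlet flows (mol/s): A 10.193, B 27.007
Sensible, products 25→217 °C: 421.46 kJ/s
Q = ΔH = -391.53 kJ/s = -391.53 kW
Heat removed = 23492 kJ/min

Q_out = 23500 kJ/min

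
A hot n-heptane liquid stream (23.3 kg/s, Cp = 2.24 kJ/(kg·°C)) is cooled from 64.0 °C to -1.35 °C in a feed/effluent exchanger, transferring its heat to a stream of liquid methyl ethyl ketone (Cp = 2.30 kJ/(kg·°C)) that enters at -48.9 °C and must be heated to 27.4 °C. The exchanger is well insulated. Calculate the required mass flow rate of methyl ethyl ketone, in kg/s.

ṁ_c = 19.4 kg/s

Heat released by hot stream: Q = 23.3 × 2.24 × (64.0 − -1.35) = 3410.7 kJ/s
Energy balance on cold side (adiabatic exchanger): Q = ṁ_c·Cp_c·(T_c,out − T_c,in)
ṁ_c = 3410.7 / [2.30 × (27.4 − -48.9)] = 19.436 kg/s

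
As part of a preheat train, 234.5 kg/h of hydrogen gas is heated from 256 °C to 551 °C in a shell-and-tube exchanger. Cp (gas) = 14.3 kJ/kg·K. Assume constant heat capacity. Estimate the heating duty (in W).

Q = ṁ·Cp·ΔT = 234.5 × 14.3 × (551 − 256) = 989240 kJ/h
Converting: 989240 / 3600 s = 274.79 kW
Heating duty = 274790 W

Q = 275000 W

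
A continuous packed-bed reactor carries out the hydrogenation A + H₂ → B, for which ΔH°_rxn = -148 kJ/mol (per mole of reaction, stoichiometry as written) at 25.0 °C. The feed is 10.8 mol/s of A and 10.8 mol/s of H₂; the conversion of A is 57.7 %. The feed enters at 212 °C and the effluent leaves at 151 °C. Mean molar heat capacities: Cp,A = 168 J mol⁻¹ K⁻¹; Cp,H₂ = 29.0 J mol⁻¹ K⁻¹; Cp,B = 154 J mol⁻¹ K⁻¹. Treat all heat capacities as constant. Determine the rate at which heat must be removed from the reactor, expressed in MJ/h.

Q_out = 3910 MJ/h

Extent of reaction ξ = 0.577 × 10.8 = 6.2316 mol/s
Reaction term: ξ·ΔH°_rxn = 6.2316 × -148 = -922.28 kJ/s
Sensible, feed 212→25 °C: -397.86 kJ/s
Outlet flows (mol/s): A 4.5684, H₂ 4.5684, B 6.2316
Sensible, products 25→151 °C: 234.31 kJ/s
Q = ΔH = -1085.8 kJ/s = -1085.8 kW
Heat removed = 3909 MJ/h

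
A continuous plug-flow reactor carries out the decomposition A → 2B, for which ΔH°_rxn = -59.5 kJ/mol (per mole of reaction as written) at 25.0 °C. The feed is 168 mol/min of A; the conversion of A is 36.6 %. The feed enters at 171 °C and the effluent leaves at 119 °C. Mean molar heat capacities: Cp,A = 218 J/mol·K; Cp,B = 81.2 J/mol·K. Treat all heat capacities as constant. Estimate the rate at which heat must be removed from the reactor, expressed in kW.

Q_out = 98.1 kW

Extent of reaction ξ = 0.366 × 168 = 61.488 mol/min
Reaction term: ξ·ΔH°_rxn = 61.488 × -59.5 = -3658.5 kJ/min
Sensible, feed 171→25 °C: -5347.1 kJ/min
Outlet flows (mol/min): A 106.51, B 122.98
Sensible, products 25→119 °C: 3121.3 kJ/min
Q = ΔH = -5884.3 kJ/min = -98.072 kW
Heat removed = 98.072 kW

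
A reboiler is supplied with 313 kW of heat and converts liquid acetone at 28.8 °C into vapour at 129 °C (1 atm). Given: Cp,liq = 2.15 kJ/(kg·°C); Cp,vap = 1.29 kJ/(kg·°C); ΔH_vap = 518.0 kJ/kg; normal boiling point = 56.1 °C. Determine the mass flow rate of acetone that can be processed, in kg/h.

ṁ = 1680 kg/h

Δh = 2.15×(56.1−28.8) + 518.0 + 1.29×(129−56.1) = 670.74 kJ/kg
Q = 313 kW = 313 kJ/s = 1.1268e+06 kJ/h
ṁ = Q/Δh = 1.1268e+06 / 670.74 = 1679.9 kg/h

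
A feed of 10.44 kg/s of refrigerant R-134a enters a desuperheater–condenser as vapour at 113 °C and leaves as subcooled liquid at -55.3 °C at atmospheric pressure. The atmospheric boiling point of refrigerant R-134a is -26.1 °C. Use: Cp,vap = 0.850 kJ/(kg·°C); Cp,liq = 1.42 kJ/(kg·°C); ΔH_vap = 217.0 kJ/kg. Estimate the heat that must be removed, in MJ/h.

vapour 113→-26.1 °C: -118.23 kJ/kg
condensation at -26.1 °C: -217 kJ/kg
liquid -26.1→-55.3 °C: -41.464 kJ/kg
Δh = -118.23 + -217 + -41.464 = -376.7 kJ/kg
Q = ṁ·Δh = 10.44 kg/s × -376.7 kJ/kg = -3932.7 kJ/s
|Q| = 3932.7 kW = 14158 MJ/h

Q_c = 14200 MJ/h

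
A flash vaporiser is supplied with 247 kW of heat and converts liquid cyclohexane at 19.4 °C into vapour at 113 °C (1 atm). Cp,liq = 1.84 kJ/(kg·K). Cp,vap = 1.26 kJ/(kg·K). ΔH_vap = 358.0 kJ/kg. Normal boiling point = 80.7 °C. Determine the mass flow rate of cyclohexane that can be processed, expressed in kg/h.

Δh = 1.84×(80.7−19.4) + 358.0 + 1.26×(113−80.7) = 511.49 kJ/kg
Q = 247 kW = 247 kJ/s = 889200 kJ/h
ṁ = Q/Δh = 889200 / 511.49 = 1738.5 kg/h

ṁ = 1740 kg/h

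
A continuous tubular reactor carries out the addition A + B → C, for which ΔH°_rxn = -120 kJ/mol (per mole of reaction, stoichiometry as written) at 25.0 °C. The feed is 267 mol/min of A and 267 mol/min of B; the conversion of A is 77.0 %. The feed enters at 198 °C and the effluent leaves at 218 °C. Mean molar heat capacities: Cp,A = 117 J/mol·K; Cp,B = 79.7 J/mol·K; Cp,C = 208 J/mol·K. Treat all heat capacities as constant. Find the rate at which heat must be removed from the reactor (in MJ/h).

Q_out = 1390 MJ/h

Extent of reaction ξ = 0.770 × 267 = 205.59 mol/min
Reaction term: ξ·ΔH°_rxn = 205.59 × -120 = -24671 kJ/min
Sensible, feed 198→25 °C: -9085.8 kJ/min
Outlet flows (mol/min): A 61.41, B 61.41, C 205.59
Sensible, products 25→218 °C: 10585 kJ/min
Q = ΔH = -23172 kJ/min = -386.2 kW
Heat removed = 1390.3 MJ/h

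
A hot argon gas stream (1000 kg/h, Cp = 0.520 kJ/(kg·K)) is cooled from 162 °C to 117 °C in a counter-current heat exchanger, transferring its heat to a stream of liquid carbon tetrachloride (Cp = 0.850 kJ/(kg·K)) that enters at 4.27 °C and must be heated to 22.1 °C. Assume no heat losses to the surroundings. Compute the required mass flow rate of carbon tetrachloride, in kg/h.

ṁ_c = 1540 kg/h

Heat released by hot stream: Q = 1000 × 0.520 × (162 − 117) = 23400 kJ/h
Energy balance on cold side (adiabatic exchanger): Q = ṁ_c·Cp_c·(T_c,out − T_c,in)
ṁ_c = 23400 / [0.850 × (22.1 − 4.27)] = 1544 kg/h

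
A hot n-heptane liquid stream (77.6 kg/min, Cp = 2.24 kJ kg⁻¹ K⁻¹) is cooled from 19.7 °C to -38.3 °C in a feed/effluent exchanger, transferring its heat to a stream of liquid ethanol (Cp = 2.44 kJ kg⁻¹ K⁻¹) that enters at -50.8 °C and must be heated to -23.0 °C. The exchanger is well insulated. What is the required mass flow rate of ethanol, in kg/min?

ṁ_c = 149 kg/min

Heat released by hot stream: Q = 77.6 × 2.24 × (19.7 − -38.3) = 10082 kJ/min
Energy balance on cold side (adiabatic exchanger): Q = ṁ_c·Cp_c·(T_c,out − T_c,in)
ṁ_c = 10082 / [2.44 × (-23.0 − -50.8)] = 148.63 kg/min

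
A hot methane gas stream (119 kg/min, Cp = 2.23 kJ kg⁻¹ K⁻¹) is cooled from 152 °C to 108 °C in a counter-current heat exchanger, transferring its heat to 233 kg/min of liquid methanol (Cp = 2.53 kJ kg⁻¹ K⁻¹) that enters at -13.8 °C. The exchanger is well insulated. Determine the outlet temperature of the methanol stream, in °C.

T_c,out = 6.01 °C

Heat released by hot stream: Q = 119 × 2.23 × (152 − 108) = 11676 kJ/min
Energy balance on cold side (adiabatic exchanger): Q = ṁ_c·Cp_c·(T_c,out − T_c,in)
T_c,out = -13.8 + 11676/(233 × 2.53) = 6.0074 °C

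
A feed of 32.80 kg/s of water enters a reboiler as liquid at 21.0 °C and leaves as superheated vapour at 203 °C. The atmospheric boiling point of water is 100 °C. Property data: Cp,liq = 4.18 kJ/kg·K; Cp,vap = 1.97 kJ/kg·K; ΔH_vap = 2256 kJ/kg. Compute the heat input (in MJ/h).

Q = 329000 MJ/h

liquid 21.0→100 °C: 330.22 kJ/kg
vaporisation at 100 °C: 2256 kJ/kg
vapour 100→203 °C: 202.91 kJ/kg
Δh = 330.22 + 2256 + 202.91 = 2789.1 kJ/kg
Q = ṁ·Δh = 32.80 kg/s × 2789.1 kJ/kg = 91483 kJ/s
|Q| = 91483 kW = 329340 MJ/h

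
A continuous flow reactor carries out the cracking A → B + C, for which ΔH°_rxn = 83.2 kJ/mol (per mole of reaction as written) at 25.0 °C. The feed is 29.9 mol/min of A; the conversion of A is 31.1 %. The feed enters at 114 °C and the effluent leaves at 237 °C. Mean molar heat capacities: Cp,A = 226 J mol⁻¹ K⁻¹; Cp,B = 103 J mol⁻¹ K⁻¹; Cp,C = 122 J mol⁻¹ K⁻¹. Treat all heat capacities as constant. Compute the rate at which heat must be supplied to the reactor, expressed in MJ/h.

Extent of reaction ξ = 0.311 × 29.9 = 9.2989 mol/min
Reaction term: ξ·ΔH°_rxn = 9.2989 × 83.2 = 773.67 kJ/min
Sensible, feed 114→25 °C: -601.41 kJ/min
Outlet flows (mol/min): A 20.601, B 9.2989, C 9.2989
Sensible, products 25→237 °C: 1430.6 kJ/min
Q = ΔH = 1602.9 kJ/min = 26.714 kW
Heat supplied = 96.171 MJ/h

Q_in = 96.2 MJ/h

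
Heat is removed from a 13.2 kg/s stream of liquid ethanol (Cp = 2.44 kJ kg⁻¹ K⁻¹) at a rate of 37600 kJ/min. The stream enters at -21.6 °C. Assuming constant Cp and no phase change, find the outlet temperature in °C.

T_out = -41.1 °C

Q = 37600 kJ/min = 626.67 kJ/s
ΔT = Q/(ṁ·Cp) = 626.67/(13.2×2.44) = 19.457 K
T_out = -21.6 − 19.457 = -41.057 °C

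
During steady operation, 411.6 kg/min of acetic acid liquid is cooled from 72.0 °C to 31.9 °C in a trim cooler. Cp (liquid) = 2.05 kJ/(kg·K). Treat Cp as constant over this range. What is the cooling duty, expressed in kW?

Q_c = 564 kW

Q = ṁ·Cp·ΔT = 411.6 × 2.05 × (31.9 − 72.0) = -33836 kJ/min
Converting: 33836 / 60 s = 563.93 kW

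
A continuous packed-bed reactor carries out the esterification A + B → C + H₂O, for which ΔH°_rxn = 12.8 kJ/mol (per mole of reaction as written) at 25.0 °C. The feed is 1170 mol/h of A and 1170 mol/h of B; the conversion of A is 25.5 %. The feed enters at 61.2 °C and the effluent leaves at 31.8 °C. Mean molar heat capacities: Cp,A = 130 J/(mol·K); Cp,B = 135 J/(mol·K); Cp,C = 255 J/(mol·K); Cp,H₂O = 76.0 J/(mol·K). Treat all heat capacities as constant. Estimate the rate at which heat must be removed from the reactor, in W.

Q_out = 1430 W

Extent of reaction ξ = 0.255 × 1170 = 298.35 mol/h
Reaction term: ξ·ΔH°_rxn = 298.35 × 12.8 = 3818.9 kJ/h
Sensible, feed 61.2→25 °C: -11224 kJ/h
Outlet flows (mol/h): A 871.65, B 871.65, C 298.35, H₂O 298.35
Sensible, products 25→31.8 °C: 2242.2 kJ/h
Q = ΔH = -5162.7 kJ/h = -1.4341 kW
Heat removed = 1434.1 W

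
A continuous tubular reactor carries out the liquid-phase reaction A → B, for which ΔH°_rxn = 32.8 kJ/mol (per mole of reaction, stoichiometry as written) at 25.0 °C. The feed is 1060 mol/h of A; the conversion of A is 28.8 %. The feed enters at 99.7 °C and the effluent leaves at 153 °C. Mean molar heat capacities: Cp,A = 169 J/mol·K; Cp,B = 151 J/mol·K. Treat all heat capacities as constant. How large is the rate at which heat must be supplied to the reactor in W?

Extent of reaction ξ = 0.288 × 1060 = 305.28 mol/h
Reaction term: ξ·ΔH°_rxn = 305.28 × 32.8 = 10013 kJ/h
Sensible, feed 99.7→25 °C: -13382 kJ/h
Outlet flows (mol/h): A 754.72, B 305.28
Sensible, products 25→153 °C: 22227 kJ/h
Q = ΔH = 18858 kJ/h = 5.2383 kW
Heat supplied = 5238.3 W

Q_in = 5240 W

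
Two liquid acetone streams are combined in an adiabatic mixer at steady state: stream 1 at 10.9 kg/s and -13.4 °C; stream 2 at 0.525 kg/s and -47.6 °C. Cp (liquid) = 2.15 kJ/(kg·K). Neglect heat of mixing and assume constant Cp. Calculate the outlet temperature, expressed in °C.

Energy balance with Q = 0: Σ ṁᵢCp,ᵢ(T_out − Tᵢ) = 0
T_out = Σ ṁᵢCp,ᵢTᵢ / Σ ṁᵢCp,ᵢ
      = -367.76 / 24.564 = -14.972 °C

T_out = -15.0 °C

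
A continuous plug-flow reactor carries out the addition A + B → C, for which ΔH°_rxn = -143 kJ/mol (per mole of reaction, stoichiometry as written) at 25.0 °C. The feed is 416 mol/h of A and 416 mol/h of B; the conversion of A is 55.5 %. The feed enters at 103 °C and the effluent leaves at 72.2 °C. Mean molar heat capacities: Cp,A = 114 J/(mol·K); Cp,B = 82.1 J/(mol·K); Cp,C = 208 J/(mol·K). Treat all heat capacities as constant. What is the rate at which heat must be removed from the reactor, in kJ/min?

Q_out = 590 kJ/min

Extent of reaction ξ = 0.555 × 416 = 230.88 mol/h
Reaction term: ξ·ΔH°_rxn = 230.88 × -143 = -33016 kJ/h
Sensible, feed 103→25 °C: -6363.1 kJ/h
Outlet flows (mol/h): A 185.12, B 185.12, C 230.88
Sensible, products 25→72.2 °C: 3980.1 kJ/h
Q = ΔH = -35399 kJ/h = -9.833 kW
Heat removed = 589.98 kJ/min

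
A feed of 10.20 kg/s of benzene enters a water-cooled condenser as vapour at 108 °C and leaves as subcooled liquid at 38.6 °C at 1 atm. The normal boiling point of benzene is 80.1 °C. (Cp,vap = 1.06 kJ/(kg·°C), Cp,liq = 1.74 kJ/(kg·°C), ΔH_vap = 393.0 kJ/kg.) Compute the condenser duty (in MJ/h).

Q_c = 18200 MJ/h

vapour 108→80.1 °C: -29.574 kJ/kg
condensation at 80.1 °C: -393 kJ/kg
liquid 80.1→38.6 °C: -72.21 kJ/kg
Δh = -29.574 + -393 + -72.21 = -494.78 kJ/kg
Q = ṁ·Δh = 10.20 kg/s × -494.78 kJ/kg = -5046.8 kJ/s
|Q| = 5046.8 kW = 18168 MJ/h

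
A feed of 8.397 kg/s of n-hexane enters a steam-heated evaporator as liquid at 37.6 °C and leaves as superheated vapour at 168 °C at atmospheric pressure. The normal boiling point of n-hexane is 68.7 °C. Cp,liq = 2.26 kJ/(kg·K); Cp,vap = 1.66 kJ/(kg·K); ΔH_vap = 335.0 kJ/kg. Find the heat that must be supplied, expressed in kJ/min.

liquid 37.6→68.7 °C: 70.286 kJ/kg
vaporisation at 68.7 °C: 335 kJ/kg
vapour 68.7→168 °C: 164.84 kJ/kg
Δh = 70.286 + 335 + 164.84 = 570.12 kJ/kg
Q = ṁ·Δh = 8.397 kg/s × 570.12 kJ/kg = 4787.3 kJ/s
|Q| = 4787.3 kW = 287240 kJ/min

Q = 287000 kJ/min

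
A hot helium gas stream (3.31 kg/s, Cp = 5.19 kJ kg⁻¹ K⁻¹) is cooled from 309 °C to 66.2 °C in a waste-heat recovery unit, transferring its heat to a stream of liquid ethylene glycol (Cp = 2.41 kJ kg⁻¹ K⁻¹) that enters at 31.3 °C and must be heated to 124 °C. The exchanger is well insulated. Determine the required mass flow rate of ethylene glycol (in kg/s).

Heat released by hot stream: Q = 3.31 × 5.19 × (309 − 66.2) = 4171 kJ/s
Energy balance on cold side (adiabatic exchanger): Q = ṁ_c·Cp_c·(T_c,out − T_c,in)
ṁ_c = 4171 / [2.41 × (124 − 31.3)] = 18.67 kg/s

ṁ_c = 18.7 kg/s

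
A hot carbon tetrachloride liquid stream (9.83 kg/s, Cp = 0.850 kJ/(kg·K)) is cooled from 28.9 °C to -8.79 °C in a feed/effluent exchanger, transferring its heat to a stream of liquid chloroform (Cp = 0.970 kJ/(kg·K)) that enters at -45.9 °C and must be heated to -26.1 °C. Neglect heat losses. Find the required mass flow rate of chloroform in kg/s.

Heat released by hot stream: Q = 9.83 × 0.850 × (28.9 − -8.79) = 314.92 kJ/s
Energy balance on cold side (adiabatic exchanger): Q = ṁ_c·Cp_c·(T_c,out − T_c,in)
ṁ_c = 314.92 / [0.970 × (-26.1 − -45.9)] = 16.397 kg/s

ṁ_c = 16.4 kg/s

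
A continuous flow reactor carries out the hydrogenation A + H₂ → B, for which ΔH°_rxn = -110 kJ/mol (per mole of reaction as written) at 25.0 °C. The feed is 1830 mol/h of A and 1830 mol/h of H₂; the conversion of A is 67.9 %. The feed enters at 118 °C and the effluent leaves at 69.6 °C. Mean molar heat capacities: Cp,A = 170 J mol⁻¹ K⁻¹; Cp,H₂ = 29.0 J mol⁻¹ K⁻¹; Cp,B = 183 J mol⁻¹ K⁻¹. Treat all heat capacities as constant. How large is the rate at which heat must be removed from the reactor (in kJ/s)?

Q_out = 43.1 kJ/s

Extent of reaction ξ = 0.679 × 1830 = 1242.6 mol/h
Reaction term: ξ·ΔH°_rxn = 1242.6 × -110 = -136680 kJ/h
Sensible, feed 118→25 °C: -33868 kJ/h
Outlet flows (mol/h): A 587.43, H₂ 587.43, B 1242.6
Sensible, products 25→69.6 °C: 15355 kJ/h
Q = ΔH = -155200 kJ/h = -43.11 kW
Heat removed = 43.11 kJ/s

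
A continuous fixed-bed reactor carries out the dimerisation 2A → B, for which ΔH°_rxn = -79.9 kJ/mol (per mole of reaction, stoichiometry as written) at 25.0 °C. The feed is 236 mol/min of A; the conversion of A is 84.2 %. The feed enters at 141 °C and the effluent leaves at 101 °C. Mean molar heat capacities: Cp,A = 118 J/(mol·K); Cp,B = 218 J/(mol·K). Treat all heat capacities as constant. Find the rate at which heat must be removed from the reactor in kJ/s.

Q_out = 153 kJ/s

Extent of reaction ξ = 0.842 × 236 / 2 = 99.356 mol/min
Reaction term: ξ·ΔH°_rxn = 99.356 × -79.9 = -7938.5 kJ/min
Sensible, feed 141→25 °C: -3230.4 kJ/min
Outlet flows (mol/min): A 37.288, B 99.356
Sensible, products 25→101 °C: 1980.5 kJ/min
Q = ΔH = -9188.4 kJ/min = -153.14 kW
Heat removed = 153.14 kJ/s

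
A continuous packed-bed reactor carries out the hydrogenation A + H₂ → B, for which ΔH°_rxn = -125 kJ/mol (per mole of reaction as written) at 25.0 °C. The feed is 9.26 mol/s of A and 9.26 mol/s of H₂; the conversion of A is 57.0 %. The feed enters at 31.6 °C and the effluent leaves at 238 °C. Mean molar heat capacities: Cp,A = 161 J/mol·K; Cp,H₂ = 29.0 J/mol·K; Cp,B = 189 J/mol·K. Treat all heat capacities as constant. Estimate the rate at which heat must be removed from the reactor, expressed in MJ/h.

Q_out = 1070 MJ/h

Extent of reaction ξ = 0.570 × 9.26 = 5.2782 mol/s
Reaction term: ξ·ΔH°_rxn = 5.2782 × -125 = -659.77 kJ/s
Sensible, feed 31.6→25 °C: -11.612 kJ/s
Outlet flows (mol/s): A 3.9818, H₂ 3.9818, B 5.2782
Sensible, products 25→238 °C: 373.63 kJ/s
Q = ΔH = -297.76 kJ/s = -297.76 kW
Heat removed = 1071.9 MJ/h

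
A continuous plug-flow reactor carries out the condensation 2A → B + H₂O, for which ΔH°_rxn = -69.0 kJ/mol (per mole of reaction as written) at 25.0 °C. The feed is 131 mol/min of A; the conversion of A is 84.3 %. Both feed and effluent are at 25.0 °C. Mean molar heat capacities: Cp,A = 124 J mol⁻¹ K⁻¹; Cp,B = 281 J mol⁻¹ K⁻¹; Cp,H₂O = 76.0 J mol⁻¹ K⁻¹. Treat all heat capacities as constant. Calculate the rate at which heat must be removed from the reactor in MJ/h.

Q_out = 229 MJ/h

Extent of reaction ξ = 0.843 × 131 / 2 = 55.216 mol/min
Reaction term: ξ·ΔH°_rxn = 55.216 × -69.0 = -3809.9 kJ/min
Q = ΔH = -3809.9 kJ/min = -63.499 kW
Heat removed = 228.6 MJ/h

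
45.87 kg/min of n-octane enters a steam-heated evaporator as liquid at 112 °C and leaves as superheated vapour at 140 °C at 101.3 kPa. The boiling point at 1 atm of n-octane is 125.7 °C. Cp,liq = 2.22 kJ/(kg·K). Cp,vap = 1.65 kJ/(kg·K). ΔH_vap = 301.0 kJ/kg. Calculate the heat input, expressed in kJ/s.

Q = 271 kJ/s

liquid 112→125.7 °C: 30.414 kJ/kg
vaporisation at 125.7 °C: 301 kJ/kg
vapour 125.7→140 °C: 23.595 kJ/kg
Δh = 30.414 + 301 + 23.595 = 355.01 kJ/kg
Q = ṁ·Δh = 45.87 kg/min × 355.01 kJ/kg = 16284 kJ/min
|Q| = 271.4 kW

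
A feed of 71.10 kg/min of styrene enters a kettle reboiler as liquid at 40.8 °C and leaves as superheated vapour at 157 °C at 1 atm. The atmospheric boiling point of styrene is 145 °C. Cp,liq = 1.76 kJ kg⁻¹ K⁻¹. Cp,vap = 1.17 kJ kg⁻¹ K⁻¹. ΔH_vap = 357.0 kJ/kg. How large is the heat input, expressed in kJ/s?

Q = 657 kJ/s

liquid 40.8→145 °C: 183.39 kJ/kg
vaporisation at 145 °C: 357 kJ/kg
vapour 145→157 °C: 14.04 kJ/kg
Δh = 183.39 + 357 + 14.04 = 554.43 kJ/kg
Q = ṁ·Δh = 71.10 kg/min × 554.43 kJ/kg = 39420 kJ/min
|Q| = 657 kW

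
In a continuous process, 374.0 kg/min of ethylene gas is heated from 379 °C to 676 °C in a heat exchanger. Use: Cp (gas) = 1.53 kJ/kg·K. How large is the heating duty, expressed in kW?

Q = 2830 kW

Q = ṁ·Cp·ΔT = 374.0 × 1.53 × (676 − 379) = 169950 kJ/min
Converting: 169950 / 60 s = 2832.5 kW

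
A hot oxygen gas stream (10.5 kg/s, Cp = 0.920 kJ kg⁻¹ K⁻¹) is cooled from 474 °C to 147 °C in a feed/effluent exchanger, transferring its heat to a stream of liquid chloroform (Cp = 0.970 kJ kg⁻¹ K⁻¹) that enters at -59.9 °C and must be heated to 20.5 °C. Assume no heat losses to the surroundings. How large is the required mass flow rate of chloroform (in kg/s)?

ṁ_c = 40.5 kg/s

Heat released by hot stream: Q = 10.5 × 0.920 × (474 − 147) = 3158.8 kJ/s
Energy balance on cold side (adiabatic exchanger): Q = ṁ_c·Cp_c·(T_c,out − T_c,in)
ṁ_c = 3158.8 / [0.970 × (20.5 − -59.9)] = 40.504 kg/s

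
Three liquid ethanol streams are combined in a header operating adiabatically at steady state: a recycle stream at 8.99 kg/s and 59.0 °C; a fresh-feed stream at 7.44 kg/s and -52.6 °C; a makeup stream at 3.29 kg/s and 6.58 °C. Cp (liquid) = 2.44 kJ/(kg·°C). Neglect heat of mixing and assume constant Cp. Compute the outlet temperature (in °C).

No heat crosses the boundary, so H_out = H_in.
Σ ṁᵢCp,ᵢTᵢ = 8.99×2.44×59.0 + 7.44×2.44×-52.6 + 3.29×2.44×6.58 = 392.14
Σ ṁᵢCp,ᵢ = 8.99×2.44 + 7.44×2.44 + 3.29×2.44 = 48.117
T_out = 392.14 / 48.117 = 8.1498 °C

T_out = 8.15 °C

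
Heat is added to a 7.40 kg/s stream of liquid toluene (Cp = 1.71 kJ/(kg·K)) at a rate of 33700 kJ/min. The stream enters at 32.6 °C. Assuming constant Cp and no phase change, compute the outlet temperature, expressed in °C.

Q = 33700 kJ/min = 561.67 kJ/s
ΔT = Q/(ṁ·Cp) = 561.67/(7.40×1.71) = 44.386 K
T_out = 32.6 + 44.386 = 76.986 °C

T_out = 77.0 °C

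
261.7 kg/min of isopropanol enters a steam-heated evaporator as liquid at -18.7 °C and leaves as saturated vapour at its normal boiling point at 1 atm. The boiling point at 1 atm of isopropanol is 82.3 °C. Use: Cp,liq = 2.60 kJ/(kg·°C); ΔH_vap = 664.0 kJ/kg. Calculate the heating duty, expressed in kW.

Q = 4040 kW

liquid -18.7→82.3 °C: 262.6 kJ/kg
vaporisation at 82.3 °C: 664 kJ/kg
Δh = 262.6 + 664 = 926.6 kJ/kg
Q = ṁ·Δh = 261.7 kg/min × 926.6 kJ/kg = 242490 kJ/min
|Q| = 4041.5 kW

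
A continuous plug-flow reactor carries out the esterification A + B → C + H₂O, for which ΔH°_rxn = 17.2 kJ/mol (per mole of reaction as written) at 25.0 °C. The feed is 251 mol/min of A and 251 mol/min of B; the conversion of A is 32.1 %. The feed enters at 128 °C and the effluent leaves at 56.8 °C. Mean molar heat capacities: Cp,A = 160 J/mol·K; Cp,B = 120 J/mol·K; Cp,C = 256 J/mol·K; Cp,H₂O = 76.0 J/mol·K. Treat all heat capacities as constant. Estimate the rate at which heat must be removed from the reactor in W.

Extent of reaction ξ = 0.321 × 251 = 80.571 mol/min
Reaction term: ξ·ΔH°_rxn = 80.571 × 17.2 = 1385.8 kJ/min
Sensible, feed 128→25 °C: -7238.8 kJ/min
Outlet flows (mol/min): A 170.43, B 170.43, C 80.571, H₂O 80.571
Sensible, products 25→56.8 °C: 2368.1 kJ/min
Q = ΔH = -3484.9 kJ/min = -58.081 kW
Heat removed = 58081 W

Q_out = 58100 W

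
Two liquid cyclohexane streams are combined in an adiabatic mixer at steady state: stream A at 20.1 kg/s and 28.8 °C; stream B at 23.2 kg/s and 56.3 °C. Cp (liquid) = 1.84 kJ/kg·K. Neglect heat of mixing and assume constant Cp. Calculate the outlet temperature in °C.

Adiabatic, steady state ⇒ Σ ṁᵢCp,ᵢ(T_out − Tᵢ) = 0
Σ ṁᵢCp,ᵢTᵢ = 20.1×1.84×28.8 + 23.2×1.84×56.3 = 3468.5
Σ ṁᵢCp,ᵢ = 20.1×1.84 + 23.2×1.84 = 79.672
T_out = 3468.5 / 79.672 = 43.534 °C

T_out = 43.5 °C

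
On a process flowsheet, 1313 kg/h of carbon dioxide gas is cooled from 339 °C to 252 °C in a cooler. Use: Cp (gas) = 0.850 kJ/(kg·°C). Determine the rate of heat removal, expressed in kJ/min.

Q_c = 1620 kJ/min

Q = ṁ·Cp·ΔT = 1313 × 0.850 × (252 − 339) = -97096 kJ/h
Converting: 97096 / 3600 s = 26.971 kW
Cooling duty = 1618.3 kJ/min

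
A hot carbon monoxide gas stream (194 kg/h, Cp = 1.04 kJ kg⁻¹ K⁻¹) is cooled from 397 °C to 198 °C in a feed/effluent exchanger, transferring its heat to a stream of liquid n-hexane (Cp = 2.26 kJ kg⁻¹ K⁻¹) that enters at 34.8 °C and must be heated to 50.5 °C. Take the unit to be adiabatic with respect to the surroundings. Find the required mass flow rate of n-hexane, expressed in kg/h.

ṁ_c = 1130 kg/h

Heat released by hot stream: Q = 194 × 1.04 × (397 − 198) = 40150 kJ/h
Energy balance on cold side (adiabatic exchanger): Q = ṁ_c·Cp_c·(T_c,out − T_c,in)
ṁ_c = 40150 / [2.26 × (50.5 − 34.8)] = 1131.6 kg/h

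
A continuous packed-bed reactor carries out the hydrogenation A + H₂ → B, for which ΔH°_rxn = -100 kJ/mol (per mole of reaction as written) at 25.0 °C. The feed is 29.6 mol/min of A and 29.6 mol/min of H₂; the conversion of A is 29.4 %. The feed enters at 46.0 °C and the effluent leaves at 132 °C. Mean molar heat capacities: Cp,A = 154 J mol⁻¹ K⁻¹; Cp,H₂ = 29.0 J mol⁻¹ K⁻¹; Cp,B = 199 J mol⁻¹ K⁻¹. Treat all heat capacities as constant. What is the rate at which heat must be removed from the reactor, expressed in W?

Extent of reaction ξ = 0.294 × 29.6 = 8.7024 mol/min
Reaction term: ξ·ΔH°_rxn = 8.7024 × -100 = -870.24 kJ/min
Sensible, feed 46.0→25 °C: -113.75 kJ/min
Outlet flows (mol/min): A 20.898, H₂ 20.898, B 8.7024
Sensible, products 25→132 °C: 594.5 kJ/min
Q = ΔH = -389.5 kJ/min = -6.4916 kW
Heat removed = 6491.6 W

Q_out = 6490 W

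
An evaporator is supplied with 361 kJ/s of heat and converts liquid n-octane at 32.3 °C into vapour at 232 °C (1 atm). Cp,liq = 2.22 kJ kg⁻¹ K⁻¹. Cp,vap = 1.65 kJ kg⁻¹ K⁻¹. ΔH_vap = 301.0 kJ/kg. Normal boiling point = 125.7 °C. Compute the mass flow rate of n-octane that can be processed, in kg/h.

Δh = 2.22×(125.7−32.3) + 301.0 + 1.65×(232−125.7) = 683.74 kJ/kg
Q = 361 kJ/s = 361 kJ/s = 1.2996e+06 kJ/h
ṁ = Q/Δh = 1.2996e+06 / 683.74 = 1900.7 kg/h

ṁ = 1900 kg/h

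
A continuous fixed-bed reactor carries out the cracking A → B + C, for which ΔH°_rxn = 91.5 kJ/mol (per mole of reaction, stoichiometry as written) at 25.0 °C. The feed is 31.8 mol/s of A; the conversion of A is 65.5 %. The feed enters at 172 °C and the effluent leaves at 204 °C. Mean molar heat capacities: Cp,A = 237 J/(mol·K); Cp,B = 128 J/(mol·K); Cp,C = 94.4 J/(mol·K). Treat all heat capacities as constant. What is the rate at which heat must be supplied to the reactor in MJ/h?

Extent of reaction ξ = 0.655 × 31.8 = 20.829 mol/s
Reaction term: ξ·ΔH°_rxn = 20.829 × 91.5 = 1905.9 kJ/s
Sensible, feed 172→25 °C: -1107.9 kJ/s
Outlet flows (mol/s): A 10.971, B 20.829, C 20.829
Sensible, products 25→204 °C: 1294.6 kJ/s
Q = ΔH = 2092.6 kJ/s = 2092.6 kW
Heat supplied = 7533.3 MJ/h

Q_in = 7530 MJ/h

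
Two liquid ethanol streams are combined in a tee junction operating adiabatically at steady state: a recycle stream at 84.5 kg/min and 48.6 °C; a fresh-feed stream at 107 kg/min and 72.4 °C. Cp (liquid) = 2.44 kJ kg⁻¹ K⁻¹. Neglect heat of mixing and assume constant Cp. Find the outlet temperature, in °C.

T_out = 61.9 °C

Energy balance with Q = 0: Σ ṁᵢCp,ᵢ(T_out − Tᵢ) = 0
T_out = Σ ṁᵢCp,ᵢTᵢ / Σ ṁᵢCp,ᵢ
      = 28923 / 467.26 = 61.898 °C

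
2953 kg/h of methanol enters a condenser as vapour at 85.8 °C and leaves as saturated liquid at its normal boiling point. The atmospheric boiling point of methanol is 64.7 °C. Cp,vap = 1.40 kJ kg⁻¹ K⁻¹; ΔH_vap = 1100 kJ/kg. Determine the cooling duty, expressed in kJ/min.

Q_c = 55600 kJ/min

vapour 85.8→64.7 °C: -29.54 kJ/kg
condensation at 64.7 °C: -1100 kJ/kg
Δh = -29.54 + -1100 = -1129.5 kJ/kg
Q = ṁ·Δh = 2953 kg/h × -1129.5 kJ/kg = -3.3355e+06 kJ/h
|Q| = 926.54 kW = 55592 kJ/min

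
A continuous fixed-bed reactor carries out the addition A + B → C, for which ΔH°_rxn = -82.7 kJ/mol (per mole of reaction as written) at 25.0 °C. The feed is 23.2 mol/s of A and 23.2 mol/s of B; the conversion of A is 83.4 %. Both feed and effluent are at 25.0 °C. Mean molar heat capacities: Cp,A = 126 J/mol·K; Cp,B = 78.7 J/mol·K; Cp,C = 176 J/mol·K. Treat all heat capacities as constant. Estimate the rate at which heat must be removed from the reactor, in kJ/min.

Extent of reaction ξ = 0.834 × 23.2 = 19.349 mol/s
Reaction term: ξ·ΔH°_rxn = 19.349 × -82.7 = -1600.1 kJ/s
Q = ΔH = -1600.1 kJ/s = -1600.1 kW
Heat removed = 96009 kJ/min

Q_out = 96000 kJ/min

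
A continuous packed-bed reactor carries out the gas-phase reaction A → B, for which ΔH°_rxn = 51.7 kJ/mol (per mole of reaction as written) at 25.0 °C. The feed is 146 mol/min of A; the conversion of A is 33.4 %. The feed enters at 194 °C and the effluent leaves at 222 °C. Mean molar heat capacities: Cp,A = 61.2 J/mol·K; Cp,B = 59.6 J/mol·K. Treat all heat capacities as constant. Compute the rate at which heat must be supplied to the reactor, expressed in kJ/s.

Q_in = 45.9 kJ/s

Extent of reaction ξ = 0.334 × 146 = 48.764 mol/min
Reaction term: ξ·ΔH°_rxn = 48.764 × 51.7 = 2521.1 kJ/min
Sensible, feed 194→25 °C: -1510 kJ/min
Outlet flows (mol/min): A 97.236, B 48.764
Sensible, products 25→222 °C: 1744.9 kJ/min
Q = ΔH = 2755.9 kJ/min = 45.932 kW
Heat supplied = 45.932 kJ/s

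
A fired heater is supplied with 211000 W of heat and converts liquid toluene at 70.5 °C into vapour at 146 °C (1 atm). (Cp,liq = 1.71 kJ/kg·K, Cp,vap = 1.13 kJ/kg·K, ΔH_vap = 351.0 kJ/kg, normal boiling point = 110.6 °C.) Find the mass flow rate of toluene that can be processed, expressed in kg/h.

Δh = 1.71×(110.6−70.5) + 351.0 + 1.13×(146−110.6) = 459.57 kJ/kg
Q = 211000 W = 211 kJ/s = 759600 kJ/h
ṁ = Q/Δh = 759600 / 459.57 = 1652.8 kg/h

ṁ = 1650 kg/h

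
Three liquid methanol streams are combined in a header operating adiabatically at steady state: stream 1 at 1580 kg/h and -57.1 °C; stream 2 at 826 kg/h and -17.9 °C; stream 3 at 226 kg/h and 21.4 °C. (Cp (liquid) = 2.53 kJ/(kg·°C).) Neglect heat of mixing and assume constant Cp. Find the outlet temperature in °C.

T_out = -38.1 °C

No heat crosses the boundary, so H_out = H_in.
Σ ṁᵢCp,ᵢTᵢ = 1580×2.53×-57.1 + 826×2.53×-17.9 + 226×2.53×21.4 = -253420
Σ ṁᵢCp,ᵢ = 1580×2.53 + 826×2.53 + 226×2.53 = 6659
T_out = -253420 / 6659 = -38.057 °C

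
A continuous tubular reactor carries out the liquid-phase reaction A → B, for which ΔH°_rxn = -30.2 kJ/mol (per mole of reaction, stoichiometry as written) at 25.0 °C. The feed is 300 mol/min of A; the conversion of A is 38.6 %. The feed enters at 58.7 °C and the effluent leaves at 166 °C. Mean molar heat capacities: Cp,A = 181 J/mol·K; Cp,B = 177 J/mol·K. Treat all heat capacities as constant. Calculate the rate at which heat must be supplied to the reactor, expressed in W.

Extent of reaction ξ = 0.386 × 300 = 115.8 mol/min
Reaction term: ξ·ΔH°_rxn = 115.8 × -30.2 = -3497.2 kJ/min
Sensible, feed 58.7→25 °C: -1829.9 kJ/min
Outlet flows (mol/min): A 184.2, B 115.8
Sensible, products 25→166 °C: 7591 kJ/min
Q = ΔH = 2263.9 kJ/min = 37.732 kW
Heat supplied = 37732 W

Q_in = 37700 W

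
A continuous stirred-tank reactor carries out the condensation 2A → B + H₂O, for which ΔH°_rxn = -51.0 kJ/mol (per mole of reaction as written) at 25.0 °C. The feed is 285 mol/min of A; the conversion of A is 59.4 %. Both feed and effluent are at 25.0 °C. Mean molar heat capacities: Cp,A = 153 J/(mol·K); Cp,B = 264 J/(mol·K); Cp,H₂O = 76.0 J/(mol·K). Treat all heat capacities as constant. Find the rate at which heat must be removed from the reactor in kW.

Q_out = 71.9 kW

Extent of reaction ξ = 0.594 × 285 / 2 = 84.645 mol/min
Reaction term: ξ·ΔH°_rxn = 84.645 × -51.0 = -4316.9 kJ/min
Q = ΔH = -4316.9 kJ/min = -71.948 kW
Heat removed = 71.948 kW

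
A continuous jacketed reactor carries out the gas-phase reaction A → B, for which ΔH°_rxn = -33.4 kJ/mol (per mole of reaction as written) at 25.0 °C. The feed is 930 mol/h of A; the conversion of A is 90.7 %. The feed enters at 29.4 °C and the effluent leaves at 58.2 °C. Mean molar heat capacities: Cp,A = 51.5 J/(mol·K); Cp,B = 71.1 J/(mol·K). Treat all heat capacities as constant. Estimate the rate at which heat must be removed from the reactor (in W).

Q_out = 7290 W

Extent of reaction ξ = 0.907 × 930 = 843.51 mol/h
Reaction term: ξ·ΔH°_rxn = 843.51 × -33.4 = -28173 kJ/h
Sensible, feed 29.4→25 °C: -210.74 kJ/h
Outlet flows (mol/h): A 86.49, B 843.51
Sensible, products 25→58.2 °C: 2139 kJ/h
Q = ΔH = -26245 kJ/h = -7.2903 kW
Heat removed = 7290.3 W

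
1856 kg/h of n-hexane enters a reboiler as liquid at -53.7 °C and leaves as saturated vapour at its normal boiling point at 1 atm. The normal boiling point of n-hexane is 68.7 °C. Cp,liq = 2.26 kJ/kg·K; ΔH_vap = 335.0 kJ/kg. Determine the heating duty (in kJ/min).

Q = 18900 kJ/min

liquid -53.7→68.7 °C: 276.62 kJ/kg
vaporisation at 68.7 °C: 335 kJ/kg
Δh = 276.62 + 335 = 611.62 kJ/kg
Q = ṁ·Δh = 1856 kg/h × 611.62 kJ/kg = 1.1352e+06 kJ/h
|Q| = 315.33 kW = 18920 kJ/min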